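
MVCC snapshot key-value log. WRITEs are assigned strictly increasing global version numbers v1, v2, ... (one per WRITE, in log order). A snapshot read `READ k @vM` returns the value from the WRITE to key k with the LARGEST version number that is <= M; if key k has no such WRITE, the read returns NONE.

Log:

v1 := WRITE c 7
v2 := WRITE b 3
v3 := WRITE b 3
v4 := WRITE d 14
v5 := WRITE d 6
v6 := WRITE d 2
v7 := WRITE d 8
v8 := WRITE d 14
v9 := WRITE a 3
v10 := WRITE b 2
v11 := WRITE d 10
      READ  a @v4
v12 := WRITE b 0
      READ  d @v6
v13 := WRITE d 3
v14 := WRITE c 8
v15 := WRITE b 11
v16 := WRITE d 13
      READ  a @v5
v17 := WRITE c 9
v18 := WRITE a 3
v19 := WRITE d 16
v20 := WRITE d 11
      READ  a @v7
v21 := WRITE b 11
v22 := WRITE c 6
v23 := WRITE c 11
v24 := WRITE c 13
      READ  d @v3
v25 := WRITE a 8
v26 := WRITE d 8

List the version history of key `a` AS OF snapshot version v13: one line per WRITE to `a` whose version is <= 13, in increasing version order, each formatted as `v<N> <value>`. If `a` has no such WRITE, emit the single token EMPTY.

Scan writes for key=a with version <= 13:
  v1 WRITE c 7 -> skip
  v2 WRITE b 3 -> skip
  v3 WRITE b 3 -> skip
  v4 WRITE d 14 -> skip
  v5 WRITE d 6 -> skip
  v6 WRITE d 2 -> skip
  v7 WRITE d 8 -> skip
  v8 WRITE d 14 -> skip
  v9 WRITE a 3 -> keep
  v10 WRITE b 2 -> skip
  v11 WRITE d 10 -> skip
  v12 WRITE b 0 -> skip
  v13 WRITE d 3 -> skip
  v14 WRITE c 8 -> skip
  v15 WRITE b 11 -> skip
  v16 WRITE d 13 -> skip
  v17 WRITE c 9 -> skip
  v18 WRITE a 3 -> drop (> snap)
  v19 WRITE d 16 -> skip
  v20 WRITE d 11 -> skip
  v21 WRITE b 11 -> skip
  v22 WRITE c 6 -> skip
  v23 WRITE c 11 -> skip
  v24 WRITE c 13 -> skip
  v25 WRITE a 8 -> drop (> snap)
  v26 WRITE d 8 -> skip
Collected: [(9, 3)]

Answer: v9 3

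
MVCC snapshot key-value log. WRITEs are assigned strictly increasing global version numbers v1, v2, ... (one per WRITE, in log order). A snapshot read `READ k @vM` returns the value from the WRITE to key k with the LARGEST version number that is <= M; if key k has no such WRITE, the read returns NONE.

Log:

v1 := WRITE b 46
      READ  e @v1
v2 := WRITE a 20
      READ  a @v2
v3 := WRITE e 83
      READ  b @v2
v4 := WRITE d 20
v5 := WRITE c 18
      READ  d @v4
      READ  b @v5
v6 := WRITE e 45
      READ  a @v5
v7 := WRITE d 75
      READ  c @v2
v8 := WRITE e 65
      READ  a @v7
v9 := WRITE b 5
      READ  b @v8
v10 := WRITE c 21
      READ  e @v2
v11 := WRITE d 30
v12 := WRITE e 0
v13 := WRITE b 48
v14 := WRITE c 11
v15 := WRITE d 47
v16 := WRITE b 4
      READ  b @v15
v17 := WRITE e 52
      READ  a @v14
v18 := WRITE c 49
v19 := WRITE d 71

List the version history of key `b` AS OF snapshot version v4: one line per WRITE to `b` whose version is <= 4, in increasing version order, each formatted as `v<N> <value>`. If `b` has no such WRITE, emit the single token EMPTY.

Scan writes for key=b with version <= 4:
  v1 WRITE b 46 -> keep
  v2 WRITE a 20 -> skip
  v3 WRITE e 83 -> skip
  v4 WRITE d 20 -> skip
  v5 WRITE c 18 -> skip
  v6 WRITE e 45 -> skip
  v7 WRITE d 75 -> skip
  v8 WRITE e 65 -> skip
  v9 WRITE b 5 -> drop (> snap)
  v10 WRITE c 21 -> skip
  v11 WRITE d 30 -> skip
  v12 WRITE e 0 -> skip
  v13 WRITE b 48 -> drop (> snap)
  v14 WRITE c 11 -> skip
  v15 WRITE d 47 -> skip
  v16 WRITE b 4 -> drop (> snap)
  v17 WRITE e 52 -> skip
  v18 WRITE c 49 -> skip
  v19 WRITE d 71 -> skip
Collected: [(1, 46)]

Answer: v1 46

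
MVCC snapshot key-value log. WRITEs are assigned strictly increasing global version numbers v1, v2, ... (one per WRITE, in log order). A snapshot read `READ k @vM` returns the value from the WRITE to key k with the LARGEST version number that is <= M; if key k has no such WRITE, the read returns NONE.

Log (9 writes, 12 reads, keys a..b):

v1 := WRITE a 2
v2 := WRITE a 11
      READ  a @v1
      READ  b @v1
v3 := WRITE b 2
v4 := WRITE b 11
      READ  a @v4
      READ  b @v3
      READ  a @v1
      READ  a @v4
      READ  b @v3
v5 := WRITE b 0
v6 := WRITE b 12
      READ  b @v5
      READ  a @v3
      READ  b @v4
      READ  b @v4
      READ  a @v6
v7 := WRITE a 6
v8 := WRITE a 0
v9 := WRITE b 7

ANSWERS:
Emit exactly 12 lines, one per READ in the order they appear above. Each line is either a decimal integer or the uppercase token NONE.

Answer: 2
NONE
11
2
2
11
2
0
11
11
11
11

Derivation:
v1: WRITE a=2  (a history now [(1, 2)])
v2: WRITE a=11  (a history now [(1, 2), (2, 11)])
READ a @v1: history=[(1, 2), (2, 11)] -> pick v1 -> 2
READ b @v1: history=[] -> no version <= 1 -> NONE
v3: WRITE b=2  (b history now [(3, 2)])
v4: WRITE b=11  (b history now [(3, 2), (4, 11)])
READ a @v4: history=[(1, 2), (2, 11)] -> pick v2 -> 11
READ b @v3: history=[(3, 2), (4, 11)] -> pick v3 -> 2
READ a @v1: history=[(1, 2), (2, 11)] -> pick v1 -> 2
READ a @v4: history=[(1, 2), (2, 11)] -> pick v2 -> 11
READ b @v3: history=[(3, 2), (4, 11)] -> pick v3 -> 2
v5: WRITE b=0  (b history now [(3, 2), (4, 11), (5, 0)])
v6: WRITE b=12  (b history now [(3, 2), (4, 11), (5, 0), (6, 12)])
READ b @v5: history=[(3, 2), (4, 11), (5, 0), (6, 12)] -> pick v5 -> 0
READ a @v3: history=[(1, 2), (2, 11)] -> pick v2 -> 11
READ b @v4: history=[(3, 2), (4, 11), (5, 0), (6, 12)] -> pick v4 -> 11
READ b @v4: history=[(3, 2), (4, 11), (5, 0), (6, 12)] -> pick v4 -> 11
READ a @v6: history=[(1, 2), (2, 11)] -> pick v2 -> 11
v7: WRITE a=6  (a history now [(1, 2), (2, 11), (7, 6)])
v8: WRITE a=0  (a history now [(1, 2), (2, 11), (7, 6), (8, 0)])
v9: WRITE b=7  (b history now [(3, 2), (4, 11), (5, 0), (6, 12), (9, 7)])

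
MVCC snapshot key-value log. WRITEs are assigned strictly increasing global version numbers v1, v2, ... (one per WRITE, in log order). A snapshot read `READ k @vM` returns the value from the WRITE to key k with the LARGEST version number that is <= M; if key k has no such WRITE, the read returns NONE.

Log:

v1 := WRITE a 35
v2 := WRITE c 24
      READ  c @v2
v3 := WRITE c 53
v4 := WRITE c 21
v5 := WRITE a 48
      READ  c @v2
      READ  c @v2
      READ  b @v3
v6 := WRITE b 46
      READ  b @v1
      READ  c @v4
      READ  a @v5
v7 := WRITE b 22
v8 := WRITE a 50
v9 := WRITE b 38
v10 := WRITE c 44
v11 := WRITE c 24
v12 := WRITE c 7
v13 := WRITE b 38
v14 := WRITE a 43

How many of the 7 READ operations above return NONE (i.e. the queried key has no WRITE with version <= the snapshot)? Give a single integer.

Answer: 2

Derivation:
v1: WRITE a=35  (a history now [(1, 35)])
v2: WRITE c=24  (c history now [(2, 24)])
READ c @v2: history=[(2, 24)] -> pick v2 -> 24
v3: WRITE c=53  (c history now [(2, 24), (3, 53)])
v4: WRITE c=21  (c history now [(2, 24), (3, 53), (4, 21)])
v5: WRITE a=48  (a history now [(1, 35), (5, 48)])
READ c @v2: history=[(2, 24), (3, 53), (4, 21)] -> pick v2 -> 24
READ c @v2: history=[(2, 24), (3, 53), (4, 21)] -> pick v2 -> 24
READ b @v3: history=[] -> no version <= 3 -> NONE
v6: WRITE b=46  (b history now [(6, 46)])
READ b @v1: history=[(6, 46)] -> no version <= 1 -> NONE
READ c @v4: history=[(2, 24), (3, 53), (4, 21)] -> pick v4 -> 21
READ a @v5: history=[(1, 35), (5, 48)] -> pick v5 -> 48
v7: WRITE b=22  (b history now [(6, 46), (7, 22)])
v8: WRITE a=50  (a history now [(1, 35), (5, 48), (8, 50)])
v9: WRITE b=38  (b history now [(6, 46), (7, 22), (9, 38)])
v10: WRITE c=44  (c history now [(2, 24), (3, 53), (4, 21), (10, 44)])
v11: WRITE c=24  (c history now [(2, 24), (3, 53), (4, 21), (10, 44), (11, 24)])
v12: WRITE c=7  (c history now [(2, 24), (3, 53), (4, 21), (10, 44), (11, 24), (12, 7)])
v13: WRITE b=38  (b history now [(6, 46), (7, 22), (9, 38), (13, 38)])
v14: WRITE a=43  (a history now [(1, 35), (5, 48), (8, 50), (14, 43)])
Read results in order: ['24', '24', '24', 'NONE', 'NONE', '21', '48']
NONE count = 2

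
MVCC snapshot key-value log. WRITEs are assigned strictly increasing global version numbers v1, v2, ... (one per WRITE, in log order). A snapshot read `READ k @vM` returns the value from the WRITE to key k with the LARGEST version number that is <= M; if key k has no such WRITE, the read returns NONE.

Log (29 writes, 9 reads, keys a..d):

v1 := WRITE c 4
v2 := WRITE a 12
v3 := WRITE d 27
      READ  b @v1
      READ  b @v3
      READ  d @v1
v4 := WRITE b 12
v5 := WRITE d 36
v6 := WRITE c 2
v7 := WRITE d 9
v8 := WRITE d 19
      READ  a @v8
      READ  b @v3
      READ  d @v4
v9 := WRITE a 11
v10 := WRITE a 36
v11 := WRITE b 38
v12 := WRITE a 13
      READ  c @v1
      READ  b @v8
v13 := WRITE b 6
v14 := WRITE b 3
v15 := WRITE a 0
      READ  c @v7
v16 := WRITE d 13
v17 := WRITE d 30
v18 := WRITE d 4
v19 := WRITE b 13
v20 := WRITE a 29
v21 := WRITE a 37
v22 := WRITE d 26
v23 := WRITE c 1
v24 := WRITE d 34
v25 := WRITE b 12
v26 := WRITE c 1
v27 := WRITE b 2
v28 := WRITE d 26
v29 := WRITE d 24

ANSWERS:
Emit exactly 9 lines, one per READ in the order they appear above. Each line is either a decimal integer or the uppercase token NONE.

Answer: NONE
NONE
NONE
12
NONE
27
4
12
2

Derivation:
v1: WRITE c=4  (c history now [(1, 4)])
v2: WRITE a=12  (a history now [(2, 12)])
v3: WRITE d=27  (d history now [(3, 27)])
READ b @v1: history=[] -> no version <= 1 -> NONE
READ b @v3: history=[] -> no version <= 3 -> NONE
READ d @v1: history=[(3, 27)] -> no version <= 1 -> NONE
v4: WRITE b=12  (b history now [(4, 12)])
v5: WRITE d=36  (d history now [(3, 27), (5, 36)])
v6: WRITE c=2  (c history now [(1, 4), (6, 2)])
v7: WRITE d=9  (d history now [(3, 27), (5, 36), (7, 9)])
v8: WRITE d=19  (d history now [(3, 27), (5, 36), (7, 9), (8, 19)])
READ a @v8: history=[(2, 12)] -> pick v2 -> 12
READ b @v3: history=[(4, 12)] -> no version <= 3 -> NONE
READ d @v4: history=[(3, 27), (5, 36), (7, 9), (8, 19)] -> pick v3 -> 27
v9: WRITE a=11  (a history now [(2, 12), (9, 11)])
v10: WRITE a=36  (a history now [(2, 12), (9, 11), (10, 36)])
v11: WRITE b=38  (b history now [(4, 12), (11, 38)])
v12: WRITE a=13  (a history now [(2, 12), (9, 11), (10, 36), (12, 13)])
READ c @v1: history=[(1, 4), (6, 2)] -> pick v1 -> 4
READ b @v8: history=[(4, 12), (11, 38)] -> pick v4 -> 12
v13: WRITE b=6  (b history now [(4, 12), (11, 38), (13, 6)])
v14: WRITE b=3  (b history now [(4, 12), (11, 38), (13, 6), (14, 3)])
v15: WRITE a=0  (a history now [(2, 12), (9, 11), (10, 36), (12, 13), (15, 0)])
READ c @v7: history=[(1, 4), (6, 2)] -> pick v6 -> 2
v16: WRITE d=13  (d history now [(3, 27), (5, 36), (7, 9), (8, 19), (16, 13)])
v17: WRITE d=30  (d history now [(3, 27), (5, 36), (7, 9), (8, 19), (16, 13), (17, 30)])
v18: WRITE d=4  (d history now [(3, 27), (5, 36), (7, 9), (8, 19), (16, 13), (17, 30), (18, 4)])
v19: WRITE b=13  (b history now [(4, 12), (11, 38), (13, 6), (14, 3), (19, 13)])
v20: WRITE a=29  (a history now [(2, 12), (9, 11), (10, 36), (12, 13), (15, 0), (20, 29)])
v21: WRITE a=37  (a history now [(2, 12), (9, 11), (10, 36), (12, 13), (15, 0), (20, 29), (21, 37)])
v22: WRITE d=26  (d history now [(3, 27), (5, 36), (7, 9), (8, 19), (16, 13), (17, 30), (18, 4), (22, 26)])
v23: WRITE c=1  (c history now [(1, 4), (6, 2), (23, 1)])
v24: WRITE d=34  (d history now [(3, 27), (5, 36), (7, 9), (8, 19), (16, 13), (17, 30), (18, 4), (22, 26), (24, 34)])
v25: WRITE b=12  (b history now [(4, 12), (11, 38), (13, 6), (14, 3), (19, 13), (25, 12)])
v26: WRITE c=1  (c history now [(1, 4), (6, 2), (23, 1), (26, 1)])
v27: WRITE b=2  (b history now [(4, 12), (11, 38), (13, 6), (14, 3), (19, 13), (25, 12), (27, 2)])
v28: WRITE d=26  (d history now [(3, 27), (5, 36), (7, 9), (8, 19), (16, 13), (17, 30), (18, 4), (22, 26), (24, 34), (28, 26)])
v29: WRITE d=24  (d history now [(3, 27), (5, 36), (7, 9), (8, 19), (16, 13), (17, 30), (18, 4), (22, 26), (24, 34), (28, 26), (29, 24)])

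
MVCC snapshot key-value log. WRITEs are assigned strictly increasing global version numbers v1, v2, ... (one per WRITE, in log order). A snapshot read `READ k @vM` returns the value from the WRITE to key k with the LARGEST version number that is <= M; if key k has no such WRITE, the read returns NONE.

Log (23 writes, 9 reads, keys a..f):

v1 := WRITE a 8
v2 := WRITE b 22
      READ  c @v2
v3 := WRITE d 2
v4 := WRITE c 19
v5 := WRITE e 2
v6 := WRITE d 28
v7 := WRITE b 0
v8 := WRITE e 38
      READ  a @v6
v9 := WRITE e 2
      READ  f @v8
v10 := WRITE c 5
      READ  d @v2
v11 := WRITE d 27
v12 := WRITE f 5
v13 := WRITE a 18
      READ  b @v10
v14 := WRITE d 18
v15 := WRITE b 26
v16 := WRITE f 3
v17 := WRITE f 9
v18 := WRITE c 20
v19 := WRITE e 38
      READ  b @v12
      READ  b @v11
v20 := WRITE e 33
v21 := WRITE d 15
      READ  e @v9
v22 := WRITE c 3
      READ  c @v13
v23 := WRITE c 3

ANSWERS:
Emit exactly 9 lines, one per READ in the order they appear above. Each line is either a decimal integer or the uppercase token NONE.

Answer: NONE
8
NONE
NONE
0
0
0
2
5

Derivation:
v1: WRITE a=8  (a history now [(1, 8)])
v2: WRITE b=22  (b history now [(2, 22)])
READ c @v2: history=[] -> no version <= 2 -> NONE
v3: WRITE d=2  (d history now [(3, 2)])
v4: WRITE c=19  (c history now [(4, 19)])
v5: WRITE e=2  (e history now [(5, 2)])
v6: WRITE d=28  (d history now [(3, 2), (6, 28)])
v7: WRITE b=0  (b history now [(2, 22), (7, 0)])
v8: WRITE e=38  (e history now [(5, 2), (8, 38)])
READ a @v6: history=[(1, 8)] -> pick v1 -> 8
v9: WRITE e=2  (e history now [(5, 2), (8, 38), (9, 2)])
READ f @v8: history=[] -> no version <= 8 -> NONE
v10: WRITE c=5  (c history now [(4, 19), (10, 5)])
READ d @v2: history=[(3, 2), (6, 28)] -> no version <= 2 -> NONE
v11: WRITE d=27  (d history now [(3, 2), (6, 28), (11, 27)])
v12: WRITE f=5  (f history now [(12, 5)])
v13: WRITE a=18  (a history now [(1, 8), (13, 18)])
READ b @v10: history=[(2, 22), (7, 0)] -> pick v7 -> 0
v14: WRITE d=18  (d history now [(3, 2), (6, 28), (11, 27), (14, 18)])
v15: WRITE b=26  (b history now [(2, 22), (7, 0), (15, 26)])
v16: WRITE f=3  (f history now [(12, 5), (16, 3)])
v17: WRITE f=9  (f history now [(12, 5), (16, 3), (17, 9)])
v18: WRITE c=20  (c history now [(4, 19), (10, 5), (18, 20)])
v19: WRITE e=38  (e history now [(5, 2), (8, 38), (9, 2), (19, 38)])
READ b @v12: history=[(2, 22), (7, 0), (15, 26)] -> pick v7 -> 0
READ b @v11: history=[(2, 22), (7, 0), (15, 26)] -> pick v7 -> 0
v20: WRITE e=33  (e history now [(5, 2), (8, 38), (9, 2), (19, 38), (20, 33)])
v21: WRITE d=15  (d history now [(3, 2), (6, 28), (11, 27), (14, 18), (21, 15)])
READ e @v9: history=[(5, 2), (8, 38), (9, 2), (19, 38), (20, 33)] -> pick v9 -> 2
v22: WRITE c=3  (c history now [(4, 19), (10, 5), (18, 20), (22, 3)])
READ c @v13: history=[(4, 19), (10, 5), (18, 20), (22, 3)] -> pick v10 -> 5
v23: WRITE c=3  (c history now [(4, 19), (10, 5), (18, 20), (22, 3), (23, 3)])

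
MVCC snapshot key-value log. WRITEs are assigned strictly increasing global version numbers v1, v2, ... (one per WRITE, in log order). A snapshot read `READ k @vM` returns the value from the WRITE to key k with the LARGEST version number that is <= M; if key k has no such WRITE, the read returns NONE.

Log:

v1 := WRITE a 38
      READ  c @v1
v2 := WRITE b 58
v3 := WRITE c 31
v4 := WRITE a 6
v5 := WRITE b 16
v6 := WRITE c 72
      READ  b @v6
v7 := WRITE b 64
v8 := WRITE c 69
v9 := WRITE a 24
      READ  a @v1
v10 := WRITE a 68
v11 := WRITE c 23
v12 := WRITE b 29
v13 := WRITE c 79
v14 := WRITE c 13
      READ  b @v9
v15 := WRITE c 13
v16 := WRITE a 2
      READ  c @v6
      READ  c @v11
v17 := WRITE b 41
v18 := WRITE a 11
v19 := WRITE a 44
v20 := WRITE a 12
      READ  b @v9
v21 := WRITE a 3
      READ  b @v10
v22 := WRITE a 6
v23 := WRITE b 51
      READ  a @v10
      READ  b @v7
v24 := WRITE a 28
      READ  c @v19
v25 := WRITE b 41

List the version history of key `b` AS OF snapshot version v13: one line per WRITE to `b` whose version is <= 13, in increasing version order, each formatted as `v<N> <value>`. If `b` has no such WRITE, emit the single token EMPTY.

Answer: v2 58
v5 16
v7 64
v12 29

Derivation:
Scan writes for key=b with version <= 13:
  v1 WRITE a 38 -> skip
  v2 WRITE b 58 -> keep
  v3 WRITE c 31 -> skip
  v4 WRITE a 6 -> skip
  v5 WRITE b 16 -> keep
  v6 WRITE c 72 -> skip
  v7 WRITE b 64 -> keep
  v8 WRITE c 69 -> skip
  v9 WRITE a 24 -> skip
  v10 WRITE a 68 -> skip
  v11 WRITE c 23 -> skip
  v12 WRITE b 29 -> keep
  v13 WRITE c 79 -> skip
  v14 WRITE c 13 -> skip
  v15 WRITE c 13 -> skip
  v16 WRITE a 2 -> skip
  v17 WRITE b 41 -> drop (> snap)
  v18 WRITE a 11 -> skip
  v19 WRITE a 44 -> skip
  v20 WRITE a 12 -> skip
  v21 WRITE a 3 -> skip
  v22 WRITE a 6 -> skip
  v23 WRITE b 51 -> drop (> snap)
  v24 WRITE a 28 -> skip
  v25 WRITE b 41 -> drop (> snap)
Collected: [(2, 58), (5, 16), (7, 64), (12, 29)]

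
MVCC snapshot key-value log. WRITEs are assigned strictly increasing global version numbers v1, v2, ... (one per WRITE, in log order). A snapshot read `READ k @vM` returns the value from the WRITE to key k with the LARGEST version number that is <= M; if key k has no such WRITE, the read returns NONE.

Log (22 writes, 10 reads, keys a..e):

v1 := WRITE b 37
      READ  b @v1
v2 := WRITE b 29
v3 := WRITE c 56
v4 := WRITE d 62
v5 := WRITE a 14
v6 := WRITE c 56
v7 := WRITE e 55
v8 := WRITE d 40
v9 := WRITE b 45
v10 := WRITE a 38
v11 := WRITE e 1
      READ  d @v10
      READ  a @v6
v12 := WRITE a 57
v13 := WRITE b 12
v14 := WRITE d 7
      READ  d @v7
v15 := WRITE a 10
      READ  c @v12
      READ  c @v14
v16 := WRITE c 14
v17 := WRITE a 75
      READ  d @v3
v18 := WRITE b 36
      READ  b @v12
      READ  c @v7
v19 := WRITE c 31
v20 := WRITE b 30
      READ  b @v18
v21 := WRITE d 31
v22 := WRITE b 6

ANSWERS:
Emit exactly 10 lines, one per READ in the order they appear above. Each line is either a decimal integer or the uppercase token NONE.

Answer: 37
40
14
62
56
56
NONE
45
56
36

Derivation:
v1: WRITE b=37  (b history now [(1, 37)])
READ b @v1: history=[(1, 37)] -> pick v1 -> 37
v2: WRITE b=29  (b history now [(1, 37), (2, 29)])
v3: WRITE c=56  (c history now [(3, 56)])
v4: WRITE d=62  (d history now [(4, 62)])
v5: WRITE a=14  (a history now [(5, 14)])
v6: WRITE c=56  (c history now [(3, 56), (6, 56)])
v7: WRITE e=55  (e history now [(7, 55)])
v8: WRITE d=40  (d history now [(4, 62), (8, 40)])
v9: WRITE b=45  (b history now [(1, 37), (2, 29), (9, 45)])
v10: WRITE a=38  (a history now [(5, 14), (10, 38)])
v11: WRITE e=1  (e history now [(7, 55), (11, 1)])
READ d @v10: history=[(4, 62), (8, 40)] -> pick v8 -> 40
READ a @v6: history=[(5, 14), (10, 38)] -> pick v5 -> 14
v12: WRITE a=57  (a history now [(5, 14), (10, 38), (12, 57)])
v13: WRITE b=12  (b history now [(1, 37), (2, 29), (9, 45), (13, 12)])
v14: WRITE d=7  (d history now [(4, 62), (8, 40), (14, 7)])
READ d @v7: history=[(4, 62), (8, 40), (14, 7)] -> pick v4 -> 62
v15: WRITE a=10  (a history now [(5, 14), (10, 38), (12, 57), (15, 10)])
READ c @v12: history=[(3, 56), (6, 56)] -> pick v6 -> 56
READ c @v14: history=[(3, 56), (6, 56)] -> pick v6 -> 56
v16: WRITE c=14  (c history now [(3, 56), (6, 56), (16, 14)])
v17: WRITE a=75  (a history now [(5, 14), (10, 38), (12, 57), (15, 10), (17, 75)])
READ d @v3: history=[(4, 62), (8, 40), (14, 7)] -> no version <= 3 -> NONE
v18: WRITE b=36  (b history now [(1, 37), (2, 29), (9, 45), (13, 12), (18, 36)])
READ b @v12: history=[(1, 37), (2, 29), (9, 45), (13, 12), (18, 36)] -> pick v9 -> 45
READ c @v7: history=[(3, 56), (6, 56), (16, 14)] -> pick v6 -> 56
v19: WRITE c=31  (c history now [(3, 56), (6, 56), (16, 14), (19, 31)])
v20: WRITE b=30  (b history now [(1, 37), (2, 29), (9, 45), (13, 12), (18, 36), (20, 30)])
READ b @v18: history=[(1, 37), (2, 29), (9, 45), (13, 12), (18, 36), (20, 30)] -> pick v18 -> 36
v21: WRITE d=31  (d history now [(4, 62), (8, 40), (14, 7), (21, 31)])
v22: WRITE b=6  (b history now [(1, 37), (2, 29), (9, 45), (13, 12), (18, 36), (20, 30), (22, 6)])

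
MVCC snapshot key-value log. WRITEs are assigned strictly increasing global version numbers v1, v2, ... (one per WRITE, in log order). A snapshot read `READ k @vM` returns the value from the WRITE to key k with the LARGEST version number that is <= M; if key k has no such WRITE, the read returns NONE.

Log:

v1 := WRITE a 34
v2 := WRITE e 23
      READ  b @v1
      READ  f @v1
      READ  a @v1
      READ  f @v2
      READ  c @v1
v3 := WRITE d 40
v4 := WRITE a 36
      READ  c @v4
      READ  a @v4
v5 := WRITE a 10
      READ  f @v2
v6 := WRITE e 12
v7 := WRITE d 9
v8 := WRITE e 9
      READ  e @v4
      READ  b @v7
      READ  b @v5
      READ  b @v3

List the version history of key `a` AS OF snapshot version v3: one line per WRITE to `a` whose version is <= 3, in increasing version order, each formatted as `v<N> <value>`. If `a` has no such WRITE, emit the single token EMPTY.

Answer: v1 34

Derivation:
Scan writes for key=a with version <= 3:
  v1 WRITE a 34 -> keep
  v2 WRITE e 23 -> skip
  v3 WRITE d 40 -> skip
  v4 WRITE a 36 -> drop (> snap)
  v5 WRITE a 10 -> drop (> snap)
  v6 WRITE e 12 -> skip
  v7 WRITE d 9 -> skip
  v8 WRITE e 9 -> skip
Collected: [(1, 34)]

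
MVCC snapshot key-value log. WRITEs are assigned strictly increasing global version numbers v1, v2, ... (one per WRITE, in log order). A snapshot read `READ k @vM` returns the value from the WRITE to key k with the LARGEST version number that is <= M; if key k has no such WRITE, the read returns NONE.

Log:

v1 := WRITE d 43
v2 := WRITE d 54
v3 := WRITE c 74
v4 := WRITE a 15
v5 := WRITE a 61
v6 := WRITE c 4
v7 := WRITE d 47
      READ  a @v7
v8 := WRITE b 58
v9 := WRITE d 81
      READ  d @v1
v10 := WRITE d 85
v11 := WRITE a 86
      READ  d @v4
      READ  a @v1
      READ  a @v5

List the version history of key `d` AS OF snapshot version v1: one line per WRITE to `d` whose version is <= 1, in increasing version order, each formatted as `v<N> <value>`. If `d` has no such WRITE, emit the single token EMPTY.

Answer: v1 43

Derivation:
Scan writes for key=d with version <= 1:
  v1 WRITE d 43 -> keep
  v2 WRITE d 54 -> drop (> snap)
  v3 WRITE c 74 -> skip
  v4 WRITE a 15 -> skip
  v5 WRITE a 61 -> skip
  v6 WRITE c 4 -> skip
  v7 WRITE d 47 -> drop (> snap)
  v8 WRITE b 58 -> skip
  v9 WRITE d 81 -> drop (> snap)
  v10 WRITE d 85 -> drop (> snap)
  v11 WRITE a 86 -> skip
Collected: [(1, 43)]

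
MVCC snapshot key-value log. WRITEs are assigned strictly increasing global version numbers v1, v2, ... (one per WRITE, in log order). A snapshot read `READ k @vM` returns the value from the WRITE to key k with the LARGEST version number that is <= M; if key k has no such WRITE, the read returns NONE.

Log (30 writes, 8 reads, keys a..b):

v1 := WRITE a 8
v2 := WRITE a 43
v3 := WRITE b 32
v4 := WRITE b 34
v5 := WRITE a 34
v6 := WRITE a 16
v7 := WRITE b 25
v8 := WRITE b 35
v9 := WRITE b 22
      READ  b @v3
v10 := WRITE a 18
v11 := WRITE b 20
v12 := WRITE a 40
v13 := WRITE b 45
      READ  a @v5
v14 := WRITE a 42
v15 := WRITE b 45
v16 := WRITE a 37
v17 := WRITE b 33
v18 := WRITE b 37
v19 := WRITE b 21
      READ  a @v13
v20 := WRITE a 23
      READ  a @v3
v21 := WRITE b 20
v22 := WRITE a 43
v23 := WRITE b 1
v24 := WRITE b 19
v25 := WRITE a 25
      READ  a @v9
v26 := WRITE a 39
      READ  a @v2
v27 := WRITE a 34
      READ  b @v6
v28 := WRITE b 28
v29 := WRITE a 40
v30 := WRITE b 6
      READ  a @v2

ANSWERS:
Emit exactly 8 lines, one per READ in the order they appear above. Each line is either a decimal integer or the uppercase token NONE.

v1: WRITE a=8  (a history now [(1, 8)])
v2: WRITE a=43  (a history now [(1, 8), (2, 43)])
v3: WRITE b=32  (b history now [(3, 32)])
v4: WRITE b=34  (b history now [(3, 32), (4, 34)])
v5: WRITE a=34  (a history now [(1, 8), (2, 43), (5, 34)])
v6: WRITE a=16  (a history now [(1, 8), (2, 43), (5, 34), (6, 16)])
v7: WRITE b=25  (b history now [(3, 32), (4, 34), (7, 25)])
v8: WRITE b=35  (b history now [(3, 32), (4, 34), (7, 25), (8, 35)])
v9: WRITE b=22  (b history now [(3, 32), (4, 34), (7, 25), (8, 35), (9, 22)])
READ b @v3: history=[(3, 32), (4, 34), (7, 25), (8, 35), (9, 22)] -> pick v3 -> 32
v10: WRITE a=18  (a history now [(1, 8), (2, 43), (5, 34), (6, 16), (10, 18)])
v11: WRITE b=20  (b history now [(3, 32), (4, 34), (7, 25), (8, 35), (9, 22), (11, 20)])
v12: WRITE a=40  (a history now [(1, 8), (2, 43), (5, 34), (6, 16), (10, 18), (12, 40)])
v13: WRITE b=45  (b history now [(3, 32), (4, 34), (7, 25), (8, 35), (9, 22), (11, 20), (13, 45)])
READ a @v5: history=[(1, 8), (2, 43), (5, 34), (6, 16), (10, 18), (12, 40)] -> pick v5 -> 34
v14: WRITE a=42  (a history now [(1, 8), (2, 43), (5, 34), (6, 16), (10, 18), (12, 40), (14, 42)])
v15: WRITE b=45  (b history now [(3, 32), (4, 34), (7, 25), (8, 35), (9, 22), (11, 20), (13, 45), (15, 45)])
v16: WRITE a=37  (a history now [(1, 8), (2, 43), (5, 34), (6, 16), (10, 18), (12, 40), (14, 42), (16, 37)])
v17: WRITE b=33  (b history now [(3, 32), (4, 34), (7, 25), (8, 35), (9, 22), (11, 20), (13, 45), (15, 45), (17, 33)])
v18: WRITE b=37  (b history now [(3, 32), (4, 34), (7, 25), (8, 35), (9, 22), (11, 20), (13, 45), (15, 45), (17, 33), (18, 37)])
v19: WRITE b=21  (b history now [(3, 32), (4, 34), (7, 25), (8, 35), (9, 22), (11, 20), (13, 45), (15, 45), (17, 33), (18, 37), (19, 21)])
READ a @v13: history=[(1, 8), (2, 43), (5, 34), (6, 16), (10, 18), (12, 40), (14, 42), (16, 37)] -> pick v12 -> 40
v20: WRITE a=23  (a history now [(1, 8), (2, 43), (5, 34), (6, 16), (10, 18), (12, 40), (14, 42), (16, 37), (20, 23)])
READ a @v3: history=[(1, 8), (2, 43), (5, 34), (6, 16), (10, 18), (12, 40), (14, 42), (16, 37), (20, 23)] -> pick v2 -> 43
v21: WRITE b=20  (b history now [(3, 32), (4, 34), (7, 25), (8, 35), (9, 22), (11, 20), (13, 45), (15, 45), (17, 33), (18, 37), (19, 21), (21, 20)])
v22: WRITE a=43  (a history now [(1, 8), (2, 43), (5, 34), (6, 16), (10, 18), (12, 40), (14, 42), (16, 37), (20, 23), (22, 43)])
v23: WRITE b=1  (b history now [(3, 32), (4, 34), (7, 25), (8, 35), (9, 22), (11, 20), (13, 45), (15, 45), (17, 33), (18, 37), (19, 21), (21, 20), (23, 1)])
v24: WRITE b=19  (b history now [(3, 32), (4, 34), (7, 25), (8, 35), (9, 22), (11, 20), (13, 45), (15, 45), (17, 33), (18, 37), (19, 21), (21, 20), (23, 1), (24, 19)])
v25: WRITE a=25  (a history now [(1, 8), (2, 43), (5, 34), (6, 16), (10, 18), (12, 40), (14, 42), (16, 37), (20, 23), (22, 43), (25, 25)])
READ a @v9: history=[(1, 8), (2, 43), (5, 34), (6, 16), (10, 18), (12, 40), (14, 42), (16, 37), (20, 23), (22, 43), (25, 25)] -> pick v6 -> 16
v26: WRITE a=39  (a history now [(1, 8), (2, 43), (5, 34), (6, 16), (10, 18), (12, 40), (14, 42), (16, 37), (20, 23), (22, 43), (25, 25), (26, 39)])
READ a @v2: history=[(1, 8), (2, 43), (5, 34), (6, 16), (10, 18), (12, 40), (14, 42), (16, 37), (20, 23), (22, 43), (25, 25), (26, 39)] -> pick v2 -> 43
v27: WRITE a=34  (a history now [(1, 8), (2, 43), (5, 34), (6, 16), (10, 18), (12, 40), (14, 42), (16, 37), (20, 23), (22, 43), (25, 25), (26, 39), (27, 34)])
READ b @v6: history=[(3, 32), (4, 34), (7, 25), (8, 35), (9, 22), (11, 20), (13, 45), (15, 45), (17, 33), (18, 37), (19, 21), (21, 20), (23, 1), (24, 19)] -> pick v4 -> 34
v28: WRITE b=28  (b history now [(3, 32), (4, 34), (7, 25), (8, 35), (9, 22), (11, 20), (13, 45), (15, 45), (17, 33), (18, 37), (19, 21), (21, 20), (23, 1), (24, 19), (28, 28)])
v29: WRITE a=40  (a history now [(1, 8), (2, 43), (5, 34), (6, 16), (10, 18), (12, 40), (14, 42), (16, 37), (20, 23), (22, 43), (25, 25), (26, 39), (27, 34), (29, 40)])
v30: WRITE b=6  (b history now [(3, 32), (4, 34), (7, 25), (8, 35), (9, 22), (11, 20), (13, 45), (15, 45), (17, 33), (18, 37), (19, 21), (21, 20), (23, 1), (24, 19), (28, 28), (30, 6)])
READ a @v2: history=[(1, 8), (2, 43), (5, 34), (6, 16), (10, 18), (12, 40), (14, 42), (16, 37), (20, 23), (22, 43), (25, 25), (26, 39), (27, 34), (29, 40)] -> pick v2 -> 43

Answer: 32
34
40
43
16
43
34
43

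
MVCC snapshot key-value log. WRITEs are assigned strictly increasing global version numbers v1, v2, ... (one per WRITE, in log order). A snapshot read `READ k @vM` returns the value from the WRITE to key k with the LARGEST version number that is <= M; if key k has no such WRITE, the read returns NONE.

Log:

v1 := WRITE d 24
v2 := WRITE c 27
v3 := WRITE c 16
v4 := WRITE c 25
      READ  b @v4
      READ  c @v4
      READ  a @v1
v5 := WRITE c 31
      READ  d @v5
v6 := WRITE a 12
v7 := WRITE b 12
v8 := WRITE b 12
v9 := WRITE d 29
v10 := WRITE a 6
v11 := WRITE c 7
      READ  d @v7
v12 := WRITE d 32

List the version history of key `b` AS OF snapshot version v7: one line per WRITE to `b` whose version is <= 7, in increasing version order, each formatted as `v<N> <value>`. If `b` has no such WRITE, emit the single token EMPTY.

Answer: v7 12

Derivation:
Scan writes for key=b with version <= 7:
  v1 WRITE d 24 -> skip
  v2 WRITE c 27 -> skip
  v3 WRITE c 16 -> skip
  v4 WRITE c 25 -> skip
  v5 WRITE c 31 -> skip
  v6 WRITE a 12 -> skip
  v7 WRITE b 12 -> keep
  v8 WRITE b 12 -> drop (> snap)
  v9 WRITE d 29 -> skip
  v10 WRITE a 6 -> skip
  v11 WRITE c 7 -> skip
  v12 WRITE d 32 -> skip
Collected: [(7, 12)]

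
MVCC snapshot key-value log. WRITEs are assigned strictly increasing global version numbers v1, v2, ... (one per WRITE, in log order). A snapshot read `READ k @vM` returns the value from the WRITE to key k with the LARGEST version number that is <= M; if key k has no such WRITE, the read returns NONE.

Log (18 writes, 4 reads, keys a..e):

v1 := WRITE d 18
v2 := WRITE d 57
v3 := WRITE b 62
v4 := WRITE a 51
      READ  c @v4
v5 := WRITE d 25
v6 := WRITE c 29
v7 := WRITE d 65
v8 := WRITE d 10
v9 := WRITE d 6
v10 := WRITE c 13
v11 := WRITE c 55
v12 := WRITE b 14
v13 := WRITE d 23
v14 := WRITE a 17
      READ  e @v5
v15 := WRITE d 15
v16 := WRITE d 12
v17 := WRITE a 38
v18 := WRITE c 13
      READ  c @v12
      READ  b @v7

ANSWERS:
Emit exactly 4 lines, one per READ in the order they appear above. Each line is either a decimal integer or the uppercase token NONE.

Answer: NONE
NONE
55
62

Derivation:
v1: WRITE d=18  (d history now [(1, 18)])
v2: WRITE d=57  (d history now [(1, 18), (2, 57)])
v3: WRITE b=62  (b history now [(3, 62)])
v4: WRITE a=51  (a history now [(4, 51)])
READ c @v4: history=[] -> no version <= 4 -> NONE
v5: WRITE d=25  (d history now [(1, 18), (2, 57), (5, 25)])
v6: WRITE c=29  (c history now [(6, 29)])
v7: WRITE d=65  (d history now [(1, 18), (2, 57), (5, 25), (7, 65)])
v8: WRITE d=10  (d history now [(1, 18), (2, 57), (5, 25), (7, 65), (8, 10)])
v9: WRITE d=6  (d history now [(1, 18), (2, 57), (5, 25), (7, 65), (8, 10), (9, 6)])
v10: WRITE c=13  (c history now [(6, 29), (10, 13)])
v11: WRITE c=55  (c history now [(6, 29), (10, 13), (11, 55)])
v12: WRITE b=14  (b history now [(3, 62), (12, 14)])
v13: WRITE d=23  (d history now [(1, 18), (2, 57), (5, 25), (7, 65), (8, 10), (9, 6), (13, 23)])
v14: WRITE a=17  (a history now [(4, 51), (14, 17)])
READ e @v5: history=[] -> no version <= 5 -> NONE
v15: WRITE d=15  (d history now [(1, 18), (2, 57), (5, 25), (7, 65), (8, 10), (9, 6), (13, 23), (15, 15)])
v16: WRITE d=12  (d history now [(1, 18), (2, 57), (5, 25), (7, 65), (8, 10), (9, 6), (13, 23), (15, 15), (16, 12)])
v17: WRITE a=38  (a history now [(4, 51), (14, 17), (17, 38)])
v18: WRITE c=13  (c history now [(6, 29), (10, 13), (11, 55), (18, 13)])
READ c @v12: history=[(6, 29), (10, 13), (11, 55), (18, 13)] -> pick v11 -> 55
READ b @v7: history=[(3, 62), (12, 14)] -> pick v3 -> 62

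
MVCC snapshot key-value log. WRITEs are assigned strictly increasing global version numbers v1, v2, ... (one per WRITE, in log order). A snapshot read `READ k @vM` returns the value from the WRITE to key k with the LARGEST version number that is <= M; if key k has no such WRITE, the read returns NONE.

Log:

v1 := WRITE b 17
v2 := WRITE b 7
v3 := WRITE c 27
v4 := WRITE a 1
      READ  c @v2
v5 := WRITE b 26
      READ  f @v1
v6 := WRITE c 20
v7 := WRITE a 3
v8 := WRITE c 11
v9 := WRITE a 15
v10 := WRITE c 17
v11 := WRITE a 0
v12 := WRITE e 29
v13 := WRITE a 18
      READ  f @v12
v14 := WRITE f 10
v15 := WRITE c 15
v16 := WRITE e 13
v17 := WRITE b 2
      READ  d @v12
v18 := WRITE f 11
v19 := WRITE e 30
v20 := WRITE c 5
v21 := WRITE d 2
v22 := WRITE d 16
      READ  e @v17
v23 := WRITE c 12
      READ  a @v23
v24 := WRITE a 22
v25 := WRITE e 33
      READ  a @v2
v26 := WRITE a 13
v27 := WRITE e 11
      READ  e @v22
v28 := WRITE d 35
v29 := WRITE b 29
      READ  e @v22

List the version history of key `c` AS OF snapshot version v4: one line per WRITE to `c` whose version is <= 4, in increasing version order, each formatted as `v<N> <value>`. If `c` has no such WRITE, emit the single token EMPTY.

Answer: v3 27

Derivation:
Scan writes for key=c with version <= 4:
  v1 WRITE b 17 -> skip
  v2 WRITE b 7 -> skip
  v3 WRITE c 27 -> keep
  v4 WRITE a 1 -> skip
  v5 WRITE b 26 -> skip
  v6 WRITE c 20 -> drop (> snap)
  v7 WRITE a 3 -> skip
  v8 WRITE c 11 -> drop (> snap)
  v9 WRITE a 15 -> skip
  v10 WRITE c 17 -> drop (> snap)
  v11 WRITE a 0 -> skip
  v12 WRITE e 29 -> skip
  v13 WRITE a 18 -> skip
  v14 WRITE f 10 -> skip
  v15 WRITE c 15 -> drop (> snap)
  v16 WRITE e 13 -> skip
  v17 WRITE b 2 -> skip
  v18 WRITE f 11 -> skip
  v19 WRITE e 30 -> skip
  v20 WRITE c 5 -> drop (> snap)
  v21 WRITE d 2 -> skip
  v22 WRITE d 16 -> skip
  v23 WRITE c 12 -> drop (> snap)
  v24 WRITE a 22 -> skip
  v25 WRITE e 33 -> skip
  v26 WRITE a 13 -> skip
  v27 WRITE e 11 -> skip
  v28 WRITE d 35 -> skip
  v29 WRITE b 29 -> skip
Collected: [(3, 27)]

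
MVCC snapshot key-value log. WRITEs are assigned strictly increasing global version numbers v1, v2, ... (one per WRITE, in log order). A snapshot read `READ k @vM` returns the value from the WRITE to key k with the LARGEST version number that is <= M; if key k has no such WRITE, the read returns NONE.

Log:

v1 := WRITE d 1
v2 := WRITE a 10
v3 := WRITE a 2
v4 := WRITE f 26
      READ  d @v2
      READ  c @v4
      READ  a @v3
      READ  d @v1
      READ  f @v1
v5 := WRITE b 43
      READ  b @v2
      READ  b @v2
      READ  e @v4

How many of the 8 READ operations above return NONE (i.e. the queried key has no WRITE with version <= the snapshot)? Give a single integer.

v1: WRITE d=1  (d history now [(1, 1)])
v2: WRITE a=10  (a history now [(2, 10)])
v3: WRITE a=2  (a history now [(2, 10), (3, 2)])
v4: WRITE f=26  (f history now [(4, 26)])
READ d @v2: history=[(1, 1)] -> pick v1 -> 1
READ c @v4: history=[] -> no version <= 4 -> NONE
READ a @v3: history=[(2, 10), (3, 2)] -> pick v3 -> 2
READ d @v1: history=[(1, 1)] -> pick v1 -> 1
READ f @v1: history=[(4, 26)] -> no version <= 1 -> NONE
v5: WRITE b=43  (b history now [(5, 43)])
READ b @v2: history=[(5, 43)] -> no version <= 2 -> NONE
READ b @v2: history=[(5, 43)] -> no version <= 2 -> NONE
READ e @v4: history=[] -> no version <= 4 -> NONE
Read results in order: ['1', 'NONE', '2', '1', 'NONE', 'NONE', 'NONE', 'NONE']
NONE count = 5

Answer: 5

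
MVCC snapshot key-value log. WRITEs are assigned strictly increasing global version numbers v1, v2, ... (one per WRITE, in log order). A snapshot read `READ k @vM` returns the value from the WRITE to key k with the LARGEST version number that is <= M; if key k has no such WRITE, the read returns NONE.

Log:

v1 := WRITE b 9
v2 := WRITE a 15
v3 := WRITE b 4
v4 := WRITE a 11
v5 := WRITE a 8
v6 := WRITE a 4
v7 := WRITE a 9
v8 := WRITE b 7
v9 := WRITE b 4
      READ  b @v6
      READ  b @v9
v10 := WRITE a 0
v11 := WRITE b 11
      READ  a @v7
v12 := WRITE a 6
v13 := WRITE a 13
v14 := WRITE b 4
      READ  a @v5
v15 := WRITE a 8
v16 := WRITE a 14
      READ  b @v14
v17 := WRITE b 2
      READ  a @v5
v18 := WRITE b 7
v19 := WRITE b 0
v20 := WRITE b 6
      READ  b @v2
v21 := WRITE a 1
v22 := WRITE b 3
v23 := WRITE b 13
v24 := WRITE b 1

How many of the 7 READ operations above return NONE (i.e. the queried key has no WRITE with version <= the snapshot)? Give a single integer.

v1: WRITE b=9  (b history now [(1, 9)])
v2: WRITE a=15  (a history now [(2, 15)])
v3: WRITE b=4  (b history now [(1, 9), (3, 4)])
v4: WRITE a=11  (a history now [(2, 15), (4, 11)])
v5: WRITE a=8  (a history now [(2, 15), (4, 11), (5, 8)])
v6: WRITE a=4  (a history now [(2, 15), (4, 11), (5, 8), (6, 4)])
v7: WRITE a=9  (a history now [(2, 15), (4, 11), (5, 8), (6, 4), (7, 9)])
v8: WRITE b=7  (b history now [(1, 9), (3, 4), (8, 7)])
v9: WRITE b=4  (b history now [(1, 9), (3, 4), (8, 7), (9, 4)])
READ b @v6: history=[(1, 9), (3, 4), (8, 7), (9, 4)] -> pick v3 -> 4
READ b @v9: history=[(1, 9), (3, 4), (8, 7), (9, 4)] -> pick v9 -> 4
v10: WRITE a=0  (a history now [(2, 15), (4, 11), (5, 8), (6, 4), (7, 9), (10, 0)])
v11: WRITE b=11  (b history now [(1, 9), (3, 4), (8, 7), (9, 4), (11, 11)])
READ a @v7: history=[(2, 15), (4, 11), (5, 8), (6, 4), (7, 9), (10, 0)] -> pick v7 -> 9
v12: WRITE a=6  (a history now [(2, 15), (4, 11), (5, 8), (6, 4), (7, 9), (10, 0), (12, 6)])
v13: WRITE a=13  (a history now [(2, 15), (4, 11), (5, 8), (6, 4), (7, 9), (10, 0), (12, 6), (13, 13)])
v14: WRITE b=4  (b history now [(1, 9), (3, 4), (8, 7), (9, 4), (11, 11), (14, 4)])
READ a @v5: history=[(2, 15), (4, 11), (5, 8), (6, 4), (7, 9), (10, 0), (12, 6), (13, 13)] -> pick v5 -> 8
v15: WRITE a=8  (a history now [(2, 15), (4, 11), (5, 8), (6, 4), (7, 9), (10, 0), (12, 6), (13, 13), (15, 8)])
v16: WRITE a=14  (a history now [(2, 15), (4, 11), (5, 8), (6, 4), (7, 9), (10, 0), (12, 6), (13, 13), (15, 8), (16, 14)])
READ b @v14: history=[(1, 9), (3, 4), (8, 7), (9, 4), (11, 11), (14, 4)] -> pick v14 -> 4
v17: WRITE b=2  (b history now [(1, 9), (3, 4), (8, 7), (9, 4), (11, 11), (14, 4), (17, 2)])
READ a @v5: history=[(2, 15), (4, 11), (5, 8), (6, 4), (7, 9), (10, 0), (12, 6), (13, 13), (15, 8), (16, 14)] -> pick v5 -> 8
v18: WRITE b=7  (b history now [(1, 9), (3, 4), (8, 7), (9, 4), (11, 11), (14, 4), (17, 2), (18, 7)])
v19: WRITE b=0  (b history now [(1, 9), (3, 4), (8, 7), (9, 4), (11, 11), (14, 4), (17, 2), (18, 7), (19, 0)])
v20: WRITE b=6  (b history now [(1, 9), (3, 4), (8, 7), (9, 4), (11, 11), (14, 4), (17, 2), (18, 7), (19, 0), (20, 6)])
READ b @v2: history=[(1, 9), (3, 4), (8, 7), (9, 4), (11, 11), (14, 4), (17, 2), (18, 7), (19, 0), (20, 6)] -> pick v1 -> 9
v21: WRITE a=1  (a history now [(2, 15), (4, 11), (5, 8), (6, 4), (7, 9), (10, 0), (12, 6), (13, 13), (15, 8), (16, 14), (21, 1)])
v22: WRITE b=3  (b history now [(1, 9), (3, 4), (8, 7), (9, 4), (11, 11), (14, 4), (17, 2), (18, 7), (19, 0), (20, 6), (22, 3)])
v23: WRITE b=13  (b history now [(1, 9), (3, 4), (8, 7), (9, 4), (11, 11), (14, 4), (17, 2), (18, 7), (19, 0), (20, 6), (22, 3), (23, 13)])
v24: WRITE b=1  (b history now [(1, 9), (3, 4), (8, 7), (9, 4), (11, 11), (14, 4), (17, 2), (18, 7), (19, 0), (20, 6), (22, 3), (23, 13), (24, 1)])
Read results in order: ['4', '4', '9', '8', '4', '8', '9']
NONE count = 0

Answer: 0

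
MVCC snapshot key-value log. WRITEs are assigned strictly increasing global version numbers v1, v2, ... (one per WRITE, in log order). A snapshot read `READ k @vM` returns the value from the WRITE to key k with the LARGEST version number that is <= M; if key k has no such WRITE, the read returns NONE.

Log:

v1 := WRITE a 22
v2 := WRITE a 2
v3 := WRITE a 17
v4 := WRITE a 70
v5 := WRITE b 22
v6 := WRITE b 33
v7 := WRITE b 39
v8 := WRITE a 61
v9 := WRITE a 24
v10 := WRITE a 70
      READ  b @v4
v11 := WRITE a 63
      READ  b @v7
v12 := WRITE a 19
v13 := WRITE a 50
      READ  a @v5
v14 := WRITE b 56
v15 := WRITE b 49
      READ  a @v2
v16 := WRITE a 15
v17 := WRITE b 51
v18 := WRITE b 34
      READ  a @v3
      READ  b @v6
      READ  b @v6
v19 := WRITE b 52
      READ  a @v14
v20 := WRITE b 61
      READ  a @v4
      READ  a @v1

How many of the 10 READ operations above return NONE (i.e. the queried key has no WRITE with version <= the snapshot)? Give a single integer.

Answer: 1

Derivation:
v1: WRITE a=22  (a history now [(1, 22)])
v2: WRITE a=2  (a history now [(1, 22), (2, 2)])
v3: WRITE a=17  (a history now [(1, 22), (2, 2), (3, 17)])
v4: WRITE a=70  (a history now [(1, 22), (2, 2), (3, 17), (4, 70)])
v5: WRITE b=22  (b history now [(5, 22)])
v6: WRITE b=33  (b history now [(5, 22), (6, 33)])
v7: WRITE b=39  (b history now [(5, 22), (6, 33), (7, 39)])
v8: WRITE a=61  (a history now [(1, 22), (2, 2), (3, 17), (4, 70), (8, 61)])
v9: WRITE a=24  (a history now [(1, 22), (2, 2), (3, 17), (4, 70), (8, 61), (9, 24)])
v10: WRITE a=70  (a history now [(1, 22), (2, 2), (3, 17), (4, 70), (8, 61), (9, 24), (10, 70)])
READ b @v4: history=[(5, 22), (6, 33), (7, 39)] -> no version <= 4 -> NONE
v11: WRITE a=63  (a history now [(1, 22), (2, 2), (3, 17), (4, 70), (8, 61), (9, 24), (10, 70), (11, 63)])
READ b @v7: history=[(5, 22), (6, 33), (7, 39)] -> pick v7 -> 39
v12: WRITE a=19  (a history now [(1, 22), (2, 2), (3, 17), (4, 70), (8, 61), (9, 24), (10, 70), (11, 63), (12, 19)])
v13: WRITE a=50  (a history now [(1, 22), (2, 2), (3, 17), (4, 70), (8, 61), (9, 24), (10, 70), (11, 63), (12, 19), (13, 50)])
READ a @v5: history=[(1, 22), (2, 2), (3, 17), (4, 70), (8, 61), (9, 24), (10, 70), (11, 63), (12, 19), (13, 50)] -> pick v4 -> 70
v14: WRITE b=56  (b history now [(5, 22), (6, 33), (7, 39), (14, 56)])
v15: WRITE b=49  (b history now [(5, 22), (6, 33), (7, 39), (14, 56), (15, 49)])
READ a @v2: history=[(1, 22), (2, 2), (3, 17), (4, 70), (8, 61), (9, 24), (10, 70), (11, 63), (12, 19), (13, 50)] -> pick v2 -> 2
v16: WRITE a=15  (a history now [(1, 22), (2, 2), (3, 17), (4, 70), (8, 61), (9, 24), (10, 70), (11, 63), (12, 19), (13, 50), (16, 15)])
v17: WRITE b=51  (b history now [(5, 22), (6, 33), (7, 39), (14, 56), (15, 49), (17, 51)])
v18: WRITE b=34  (b history now [(5, 22), (6, 33), (7, 39), (14, 56), (15, 49), (17, 51), (18, 34)])
READ a @v3: history=[(1, 22), (2, 2), (3, 17), (4, 70), (8, 61), (9, 24), (10, 70), (11, 63), (12, 19), (13, 50), (16, 15)] -> pick v3 -> 17
READ b @v6: history=[(5, 22), (6, 33), (7, 39), (14, 56), (15, 49), (17, 51), (18, 34)] -> pick v6 -> 33
READ b @v6: history=[(5, 22), (6, 33), (7, 39), (14, 56), (15, 49), (17, 51), (18, 34)] -> pick v6 -> 33
v19: WRITE b=52  (b history now [(5, 22), (6, 33), (7, 39), (14, 56), (15, 49), (17, 51), (18, 34), (19, 52)])
READ a @v14: history=[(1, 22), (2, 2), (3, 17), (4, 70), (8, 61), (9, 24), (10, 70), (11, 63), (12, 19), (13, 50), (16, 15)] -> pick v13 -> 50
v20: WRITE b=61  (b history now [(5, 22), (6, 33), (7, 39), (14, 56), (15, 49), (17, 51), (18, 34), (19, 52), (20, 61)])
READ a @v4: history=[(1, 22), (2, 2), (3, 17), (4, 70), (8, 61), (9, 24), (10, 70), (11, 63), (12, 19), (13, 50), (16, 15)] -> pick v4 -> 70
READ a @v1: history=[(1, 22), (2, 2), (3, 17), (4, 70), (8, 61), (9, 24), (10, 70), (11, 63), (12, 19), (13, 50), (16, 15)] -> pick v1 -> 22
Read results in order: ['NONE', '39', '70', '2', '17', '33', '33', '50', '70', '22']
NONE count = 1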